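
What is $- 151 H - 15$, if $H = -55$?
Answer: $8290$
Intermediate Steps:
$- 151 H - 15 = \left(-151\right) \left(-55\right) - 15 = 8305 - 15 = 8290$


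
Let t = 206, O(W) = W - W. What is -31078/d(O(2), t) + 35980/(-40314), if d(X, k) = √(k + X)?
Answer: -17990/20157 - 15539*√206/103 ≈ -2166.2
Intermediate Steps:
O(W) = 0
d(X, k) = √(X + k)
-31078/d(O(2), t) + 35980/(-40314) = -31078/√(0 + 206) + 35980/(-40314) = -31078*√206/206 + 35980*(-1/40314) = -15539*√206/103 - 17990/20157 = -17990/20157 - 15539*√206/103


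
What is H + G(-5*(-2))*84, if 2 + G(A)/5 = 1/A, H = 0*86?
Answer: -798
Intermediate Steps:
H = 0
G(A) = -10 + 5/A
H + G(-5*(-2))*84 = 0 + (-10 + 5/((-5*(-2))))*84 = 0 + (-10 + 5/10)*84 = 0 + (-10 + 5*(⅒))*84 = 0 + (-10 + ½)*84 = 0 - 19/2*84 = 0 - 798 = -798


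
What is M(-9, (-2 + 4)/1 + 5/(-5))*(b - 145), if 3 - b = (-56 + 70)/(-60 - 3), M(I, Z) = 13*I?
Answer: 16588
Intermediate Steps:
b = 29/9 (b = 3 - (-56 + 70)/(-60 - 3) = 3 - 14/(-63) = 3 - 14*(-1)/63 = 3 - 1*(-2/9) = 3 + 2/9 = 29/9 ≈ 3.2222)
M(-9, (-2 + 4)/1 + 5/(-5))*(b - 145) = (13*(-9))*(29/9 - 145) = -117*(-1276/9) = 16588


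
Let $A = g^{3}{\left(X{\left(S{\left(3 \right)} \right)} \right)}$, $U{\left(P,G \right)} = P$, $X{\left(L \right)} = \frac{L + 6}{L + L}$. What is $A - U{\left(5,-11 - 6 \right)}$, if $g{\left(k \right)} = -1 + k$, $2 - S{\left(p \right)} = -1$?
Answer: $- \frac{39}{8} \approx -4.875$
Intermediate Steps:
$S{\left(p \right)} = 3$ ($S{\left(p \right)} = 2 - -1 = 2 + 1 = 3$)
$X{\left(L \right)} = \frac{6 + L}{2 L}$
$A = \frac{1}{8}$ ($A = \left(-1 + \frac{6 + 3}{2 \cdot 3}\right)^{3} = \left(-1 + \frac{1}{2} \cdot \frac{1}{3} \cdot 9\right)^{3} = \left(-1 + \frac{3}{2}\right)^{3} = \left(\frac{1}{2}\right)^{3} = \frac{1}{8} \approx 0.125$)
$A - U{\left(5,-11 - 6 \right)} = \frac{1}{8} - 5 = - \frac{39}{8}$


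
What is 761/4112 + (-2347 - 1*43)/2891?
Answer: -7627629/11887792 ≈ -0.64164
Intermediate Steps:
761/4112 + (-2347 - 1*43)/2891 = 761*(1/4112) + (-2347 - 43)*(1/2891) = 761/4112 - 2390*1/2891 = 761/4112 - 2390/2891 = -7627629/11887792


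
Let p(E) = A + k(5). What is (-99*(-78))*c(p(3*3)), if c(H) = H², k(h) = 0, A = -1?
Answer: 7722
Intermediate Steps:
p(E) = -1 (p(E) = -1 + 0 = -1)
(-99*(-78))*c(p(3*3)) = -99*(-78)*(-1)² = 7722*1 = 7722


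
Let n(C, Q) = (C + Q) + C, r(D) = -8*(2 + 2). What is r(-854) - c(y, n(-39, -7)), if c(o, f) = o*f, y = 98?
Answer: 8298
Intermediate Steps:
r(D) = -32 (r(D) = -8*4 = -32)
n(C, Q) = Q + 2*C
c(o, f) = f*o
r(-854) - c(y, n(-39, -7)) = -32 - (-7 + 2*(-39))*98 = -32 - (-7 - 78)*98 = -32 - (-85)*98 = -32 - 1*(-8330) = -32 + 8330 = 8298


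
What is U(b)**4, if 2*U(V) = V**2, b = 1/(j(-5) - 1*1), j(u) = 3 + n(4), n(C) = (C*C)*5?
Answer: 1/32706253738479616 ≈ 3.0575e-17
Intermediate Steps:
n(C) = 5*C**2 (n(C) = C**2*5 = 5*C**2)
j(u) = 83 (j(u) = 3 + 5*4**2 = 3 + 5*16 = 3 + 80 = 83)
b = 1/82 (b = 1/(83 - 1*1) = 1/(83 - 1) = 1/82 ≈ 0.012195)
U(V) = V**2/2
U(b)**4 = ((1/82)**2/2)**4 = ((1/2)*(1/6724))**4 = (1/13448)**4 = 1/32706253738479616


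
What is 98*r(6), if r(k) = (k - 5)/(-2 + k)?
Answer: 49/2 ≈ 24.500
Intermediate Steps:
r(k) = (-5 + k)/(-2 + k)
98*r(6) = 98*((-5 + 6)/(-2 + 6)) = 98*(1/4) = 98*((¼)*1) = 98*(¼) = 49/2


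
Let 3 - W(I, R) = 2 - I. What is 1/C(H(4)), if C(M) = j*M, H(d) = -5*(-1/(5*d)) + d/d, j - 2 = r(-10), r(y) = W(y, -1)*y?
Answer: 1/115 ≈ 0.0086956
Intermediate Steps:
W(I, R) = 1 + I (W(I, R) = 3 - (2 - I) = 3 + (-2 + I) = 1 + I)
r(y) = y*(1 + y) (r(y) = (1 + y)*y = y*(1 + y))
j = 92 (j = 2 - 10*(1 - 10) = 2 - 10*(-9) = 2 + 90 = 92)
H(d) = 1 + 1/d (H(d) = -(-1)/d + 1 = 1/d + 1 = 1 + 1/d)
C(M) = 92*M
1/C(H(4)) = 1/(92*((1 + 4)/4)) = 1/(92*((1/4)*5)) = 1/(92*(5/4)) = 1/115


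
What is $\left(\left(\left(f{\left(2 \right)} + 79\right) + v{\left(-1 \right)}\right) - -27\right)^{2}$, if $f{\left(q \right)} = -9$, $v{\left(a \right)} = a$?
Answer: $9216$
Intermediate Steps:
$\left(\left(\left(f{\left(2 \right)} + 79\right) + v{\left(-1 \right)}\right) - -27\right)^{2} = \left(\left(\left(-9 + 79\right) - 1\right) - -27\right)^{2} = \left(\left(70 - 1\right) + \left(-52 + 79\right)\right)^{2} = \left(69 + 27\right)^{2} = 96^{2} = 9216$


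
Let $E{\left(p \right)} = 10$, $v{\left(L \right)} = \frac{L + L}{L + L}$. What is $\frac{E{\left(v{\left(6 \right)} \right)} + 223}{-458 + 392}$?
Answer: $- \frac{233}{66} \approx -3.5303$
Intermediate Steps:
$v{\left(L \right)} = 1$ ($v{\left(L \right)} = \frac{2 L}{2 L} = 2 L \frac{1}{2 L} = 1$)
$\frac{E{\left(v{\left(6 \right)} \right)} + 223}{-458 + 392} = \frac{10 + 223}{-458 + 392} = \frac{233}{-66} = 233 \left(- \frac{1}{66}\right) = - \frac{233}{66}$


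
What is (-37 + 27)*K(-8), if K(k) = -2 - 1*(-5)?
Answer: -30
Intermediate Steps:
K(k) = 3 (K(k) = -2 + 5 = 3)
(-37 + 27)*K(-8) = (-37 + 27)*3 = -10*3 = -30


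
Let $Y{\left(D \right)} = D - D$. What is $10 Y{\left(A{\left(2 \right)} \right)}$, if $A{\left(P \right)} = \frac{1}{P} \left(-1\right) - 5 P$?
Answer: $0$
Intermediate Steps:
$A{\left(P \right)} = - \frac{1}{P} - 5 P$
$Y{\left(D \right)} = 0$
$10 Y{\left(A{\left(2 \right)} \right)} = 10 \cdot 0 = 0$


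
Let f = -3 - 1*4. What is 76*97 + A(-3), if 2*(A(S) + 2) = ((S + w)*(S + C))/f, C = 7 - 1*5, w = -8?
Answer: 103169/14 ≈ 7369.2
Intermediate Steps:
C = 2 (C = 7 - 5 = 2)
f = -7 (f = -3 - 4 = -7)
A(S) = -2 - (-8 + S)*(2 + S)/14 (A(S) = -2 + (((S - 8)*(S + 2))/(-7))/2 = -2 + (((-8 + S)*(2 + S))*(-⅐))/2 = -2 + (-(-8 + S)*(2 + S)/7)/2 = -2 - (-8 + S)*(2 + S)/14)
76*97 + A(-3) = 76*97 + (-6/7 - 1/14*(-3)² + (3/7)*(-3)) = 7372 + (-6/7 - 1/14*9 - 9/7) = 7372 + (-6/7 - 9/14 - 9/7) = 7372 - 39/14 = 103169/14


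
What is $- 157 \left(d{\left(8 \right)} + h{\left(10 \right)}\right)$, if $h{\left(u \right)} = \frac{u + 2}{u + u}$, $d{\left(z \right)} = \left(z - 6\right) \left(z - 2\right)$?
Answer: $- \frac{9891}{5} \approx -1978.2$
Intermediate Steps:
$d{\left(z \right)} = \left(-6 + z\right) \left(-2 + z\right)$
$h{\left(u \right)} = \frac{2 + u}{2 u}$
$- 157 \left(d{\left(8 \right)} + h{\left(10 \right)}\right) = - 157 \left(\left(12 + 8^{2} - 64\right) + \frac{2 + 10}{2 \cdot 10}\right) = - 157 \left(\left(12 + 64 - 64\right) + \frac{1}{2} \cdot \frac{1}{10} \cdot 12\right) = - 157 \left(12 + \frac{3}{5}\right) = \left(-157\right) \frac{63}{5} = - \frac{9891}{5}$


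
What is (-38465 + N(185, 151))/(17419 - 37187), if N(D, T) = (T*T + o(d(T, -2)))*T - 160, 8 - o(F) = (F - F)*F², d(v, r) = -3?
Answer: -1702767/9884 ≈ -172.28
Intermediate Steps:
o(F) = 8 (o(F) = 8 - (F - F)*F² = 8 - 0*F² = 8 - 1*0 = 8 + 0 = 8)
N(D, T) = -160 + T*(8 + T²) (N(D, T) = (T*T + 8)*T - 160 = (T² + 8)*T - 160 = (8 + T²)*T - 160 = T*(8 + T²) - 160 = -160 + T*(8 + T²))
(-38465 + N(185, 151))/(17419 - 37187) = (-38465 + (-160 + 151³ + 8*151))/(17419 - 37187) = (-38465 + (-160 + 3442951 + 1208))/(-19768) = (-38465 + 3443999)*(-1/19768) = 3405534*(-1/19768) = -1702767/9884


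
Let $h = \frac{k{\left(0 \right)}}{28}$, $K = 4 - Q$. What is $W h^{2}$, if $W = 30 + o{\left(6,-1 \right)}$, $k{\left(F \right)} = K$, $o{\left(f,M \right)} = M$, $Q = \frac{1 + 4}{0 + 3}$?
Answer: $\frac{29}{144} \approx 0.20139$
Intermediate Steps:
$Q = \frac{5}{3} \approx 1.6667$
$K = \frac{7}{3}$ ($K = 4 - \frac{5}{3} = \frac{7}{3} \approx 2.3333$)
$k{\left(F \right)} = \frac{7}{3}$
$W = 29$ ($W = 30 - 1 = 29$)
$h = \frac{1}{12}$ ($h = \frac{7}{3 \cdot 28} = \frac{7}{3} \cdot \frac{1}{28} = \frac{1}{12} \approx 0.083333$)
$W h^{2} = \frac{29}{144}$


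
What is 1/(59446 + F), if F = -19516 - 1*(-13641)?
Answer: 1/53571 ≈ 1.8667e-5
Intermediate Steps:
F = -5875 (F = -19516 + 13641 = -5875)
1/(59446 + F) = 1/(59446 - 5875) = 1/53571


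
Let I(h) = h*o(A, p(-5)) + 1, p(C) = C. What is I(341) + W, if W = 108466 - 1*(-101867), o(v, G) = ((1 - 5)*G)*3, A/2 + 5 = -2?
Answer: 230794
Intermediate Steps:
A = -14 (A = -10 + 2*(-2) = -10 - 4 = -14)
o(v, G) = -12*G (o(v, G) = -4*G*3 = -12*G)
W = 210333 (W = 108466 + 101867 = 210333)
I(h) = 1 + 60*h (I(h) = h*(-12*(-5)) + 1 = h*60 + 1 = 60*h + 1 = 1 + 60*h)
I(341) + W = (1 + 60*341) + 210333 = (1 + 20460) + 210333 = 20461 + 210333 = 230794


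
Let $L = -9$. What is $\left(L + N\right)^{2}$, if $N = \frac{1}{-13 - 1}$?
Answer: $\frac{16129}{196} \approx 82.291$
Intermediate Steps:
$N = - \frac{1}{14}$ ($N = \frac{1}{-14} = - \frac{1}{14} \approx -0.071429$)
$\left(L + N\right)^{2} = \left(-9 - \frac{1}{14}\right)^{2} = \left(- \frac{127}{14}\right)^{2} = \frac{16129}{196}$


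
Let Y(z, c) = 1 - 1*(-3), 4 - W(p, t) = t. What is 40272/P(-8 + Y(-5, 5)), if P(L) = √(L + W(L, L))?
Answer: 20136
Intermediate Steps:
W(p, t) = 4 - t
Y(z, c) = 4 (Y(z, c) = 1 + 3 = 4)
P(L) = 2 (P(L) = √(L + (4 - L)) = √4 = 2)
40272/P(-8 + Y(-5, 5)) = 40272/2 = 40272*(½) = 20136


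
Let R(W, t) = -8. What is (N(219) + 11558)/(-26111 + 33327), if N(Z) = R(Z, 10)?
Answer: 525/328 ≈ 1.6006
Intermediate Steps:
N(Z) = -8
(N(219) + 11558)/(-26111 + 33327) = (-8 + 11558)/(-26111 + 33327) = 11550/7216 = 11550*(1/7216) = 525/328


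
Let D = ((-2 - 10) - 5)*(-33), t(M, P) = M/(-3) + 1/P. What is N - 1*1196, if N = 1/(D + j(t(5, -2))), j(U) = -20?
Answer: -647035/541 ≈ -1196.0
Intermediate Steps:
t(M, P) = 1/P - M/3 (t(M, P) = M*(-1/3) + 1/P = -M/3 + 1/P = 1/P - M/3)
D = 561 (D = (-12 - 5)*(-33) = -17*(-33) = 561)
N = 1/541 (N = 1/(561 - 20) = 1/541 ≈ 0.0018484)
N - 1*1196 = 1/541 - 1*1196 = 1/541 - 1196 = -647035/541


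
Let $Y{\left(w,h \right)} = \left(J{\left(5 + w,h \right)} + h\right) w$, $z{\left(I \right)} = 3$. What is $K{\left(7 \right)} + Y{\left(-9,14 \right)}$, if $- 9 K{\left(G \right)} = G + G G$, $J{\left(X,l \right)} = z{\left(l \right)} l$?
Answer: $- \frac{4592}{9} \approx -510.22$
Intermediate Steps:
$J{\left(X,l \right)} = 3 l$
$Y{\left(w,h \right)} = 4 h w$ ($Y{\left(w,h \right)} = \left(3 h + h\right) w = 4 h w$)
$K{\left(G \right)} = - \frac{G}{9} - \frac{G^{2}}{9}$ ($K{\left(G \right)} = - \frac{G + G G}{9} = - \frac{G + G^{2}}{9} = - \frac{G}{9} - \frac{G^{2}}{9}$)
$K{\left(7 \right)} + Y{\left(-9,14 \right)} = \left(- \frac{1}{9}\right) 7 \left(1 + 7\right) + 4 \cdot 14 \left(-9\right) = \left(- \frac{1}{9}\right) 7 \cdot 8 - 504 = - \frac{56}{9} - 504 = - \frac{4592}{9}$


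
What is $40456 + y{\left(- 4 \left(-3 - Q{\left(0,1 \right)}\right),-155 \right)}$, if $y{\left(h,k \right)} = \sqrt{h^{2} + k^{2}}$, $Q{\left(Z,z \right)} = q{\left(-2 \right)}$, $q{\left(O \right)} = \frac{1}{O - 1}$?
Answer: $40456 + \frac{\sqrt{217249}}{3} \approx 40611.0$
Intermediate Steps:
$q{\left(O \right)} = \frac{1}{-1 + O}$
$Q{\left(Z,z \right)} = - \frac{1}{3}$ ($Q{\left(Z,z \right)} = \frac{1}{-1 - 2} = \frac{1}{-3} = - \frac{1}{3}$)
$40456 + y{\left(- 4 \left(-3 - Q{\left(0,1 \right)}\right),-155 \right)} = 40456 + \sqrt{\left(- 4 \left(-3 - - \frac{1}{3}\right)\right)^{2} + \left(-155\right)^{2}} = 40456 + \sqrt{\left(- 4 \left(-3 + \frac{1}{3}\right)\right)^{2} + 24025} = 40456 + \sqrt{\left(\left(-4\right) \left(- \frac{8}{3}\right)\right)^{2} + 24025} = 40456 + \sqrt{\left(\frac{32}{3}\right)^{2} + 24025} = 40456 + \sqrt{\frac{1024}{9} + 24025} = 40456 + \sqrt{\frac{217249}{9}} = 40456 + \frac{\sqrt{217249}}{3}$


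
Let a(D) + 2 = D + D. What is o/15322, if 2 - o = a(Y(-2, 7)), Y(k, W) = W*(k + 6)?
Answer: -26/7661 ≈ -0.0033938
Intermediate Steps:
Y(k, W) = W*(6 + k)
a(D) = -2 + 2*D (a(D) = -2 + (D + D) = -2 + 2*D)
o = -52 (o = 2 - (-2 + 2*(7*(6 - 2))) = 2 - (-2 + 2*(7*4)) = 2 - (-2 + 2*28) = 2 - (-2 + 56) = 2 - 1*54 = 2 - 54 = -52)
o/15322 = -52/15322 = -52*1/15322 = -26/7661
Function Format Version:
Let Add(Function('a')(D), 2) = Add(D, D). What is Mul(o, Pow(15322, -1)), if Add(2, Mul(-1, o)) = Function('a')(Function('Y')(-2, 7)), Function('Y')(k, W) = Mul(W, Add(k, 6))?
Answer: Rational(-26, 7661) ≈ -0.0033938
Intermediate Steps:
Function('Y')(k, W) = Mul(W, Add(6, k))
Function('a')(D) = Add(-2, Mul(2, D)) (Function('a')(D) = Add(-2, Add(D, D)) = Add(-2, Mul(2, D)))
o = -52 (o = Add(2, Mul(-1, Add(-2, Mul(2, Mul(7, Add(6, -2)))))) = Add(2, Mul(-1, Add(-2, Mul(2, Mul(7, 4))))) = Add(2, Mul(-1, Add(-2, Mul(2, 28)))) = Add(2, Mul(-1, Add(-2, 56))) = Add(2, Mul(-1, 54)) = Add(2, -54) = -52)
Mul(o, Pow(15322, -1)) = Mul(-52, Pow(15322, -1)) = Mul(-52, Rational(1, 15322)) = Rational(-26, 7661)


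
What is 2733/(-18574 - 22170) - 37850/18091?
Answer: -1591603103/737099704 ≈ -2.1593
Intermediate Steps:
2733/(-18574 - 22170) - 37850/18091 = 2733/(-40744) - 37850*1/18091 = 2733*(-1/40744) - 37850/18091 = -2733/40744 - 37850/18091 = -1591603103/737099704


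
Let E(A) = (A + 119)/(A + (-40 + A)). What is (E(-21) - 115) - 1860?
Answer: -81024/41 ≈ -1976.2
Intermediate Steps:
E(A) = (119 + A)/(-40 + 2*A)
(E(-21) - 115) - 1860 = ((119 - 21)/(2*(-20 - 21)) - 115) - 1860 = ((½)*98/(-41) - 115) - 1860 = ((½)*(-1/41)*98 - 115) - 1860 = (-49/41 - 115) - 1860 = -4764/41 - 1860 = -81024/41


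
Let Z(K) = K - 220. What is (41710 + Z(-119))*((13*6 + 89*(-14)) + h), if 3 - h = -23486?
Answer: 923442091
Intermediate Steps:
h = 23489 (h = 3 - 1*(-23486) = 3 + 23486 = 23489)
Z(K) = -220 + K
(41710 + Z(-119))*((13*6 + 89*(-14)) + h) = (41710 + (-220 - 119))*((13*6 + 89*(-14)) + 23489) = (41710 - 339)*((78 - 1246) + 23489) = 41371*(-1168 + 23489) = 41371*22321 = 923442091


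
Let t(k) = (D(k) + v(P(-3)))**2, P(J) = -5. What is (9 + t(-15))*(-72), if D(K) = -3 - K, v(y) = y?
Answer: -4176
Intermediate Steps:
t(k) = (-8 - k)**2 (t(k) = ((-3 - k) - 5)**2 = (-8 - k)**2)
(9 + t(-15))*(-72) = (9 + (8 - 15)**2)*(-72) = (9 + (-7)**2)*(-72) = (9 + 49)*(-72) = 58*(-72) = -4176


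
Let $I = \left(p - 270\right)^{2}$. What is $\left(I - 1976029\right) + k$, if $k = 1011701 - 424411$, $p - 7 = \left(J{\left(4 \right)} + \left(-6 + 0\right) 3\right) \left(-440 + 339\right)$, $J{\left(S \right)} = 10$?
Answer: $-1091714$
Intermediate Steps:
$p = 815$ ($p = 7 + \left(10 + \left(-6 + 0\right) 3\right) \left(-440 + 339\right) = 7 + \left(10 - 18\right) \left(-101\right) = 7 - -808 = 7 + 808 = 815$)
$I = 297025$ ($I = \left(815 - 270\right)^{2} = 545^{2} = 297025$)
$k = 587290$ ($k = 1011701 - 424411 = 587290$)
$\left(I - 1976029\right) + k = \left(297025 - 1976029\right) + 587290 = -1679004 + 587290 = -1091714$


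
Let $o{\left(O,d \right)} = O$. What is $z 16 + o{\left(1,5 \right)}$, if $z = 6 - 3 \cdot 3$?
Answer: $-47$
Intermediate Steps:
$z = -3$ ($z = 6 - 9 = -3$)
$z 16 + o{\left(1,5 \right)} = \left(-3\right) 16 + 1 = -48 + 1 = -47$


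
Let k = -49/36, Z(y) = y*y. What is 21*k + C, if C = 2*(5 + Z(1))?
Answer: -199/12 ≈ -16.583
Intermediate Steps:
Z(y) = y²
k = -49/36 (k = -49*1/36 = -49/36 ≈ -1.3611)
C = 12 (C = 2*(5 + 1²) = 2*(5 + 1) = 2*6 = 12)
21*k + C = 21*(-49/36) + 12 = -343/12 + 12 = -199/12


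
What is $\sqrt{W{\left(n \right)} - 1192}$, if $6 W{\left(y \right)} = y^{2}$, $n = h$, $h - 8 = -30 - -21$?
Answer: $\frac{i \sqrt{42906}}{6} \approx 34.523 i$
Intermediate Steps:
$h = -1$ ($h = 8 - 9 = -1$)
$n = -1$
$W{\left(y \right)} = \frac{y^{2}}{6}$
$\sqrt{W{\left(n \right)} - 1192} = \sqrt{\frac{\left(-1\right)^{2}}{6} - 1192} = \sqrt{\frac{1}{6} \cdot 1 - 1192} = \sqrt{\frac{1}{6} - 1192} = \sqrt{- \frac{7151}{6}} = \frac{i \sqrt{42906}}{6}$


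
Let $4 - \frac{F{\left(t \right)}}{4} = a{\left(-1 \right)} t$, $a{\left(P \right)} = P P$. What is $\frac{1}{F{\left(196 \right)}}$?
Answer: $- \frac{1}{768} \approx -0.0013021$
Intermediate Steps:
$a{\left(P \right)} = P^{2}$
$F{\left(t \right)} = 16 - 4 t$ ($F{\left(t \right)} = 16 - 4 \left(-1\right)^{2} t = 16 - 4 \cdot 1 t = 16 - 4 t$)
$\frac{1}{F{\left(196 \right)}} = \frac{1}{16 - 784} = \frac{1}{-768} = - \frac{1}{768}$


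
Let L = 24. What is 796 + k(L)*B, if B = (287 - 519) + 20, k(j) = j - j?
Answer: 796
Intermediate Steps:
k(j) = 0
B = -212 (B = -232 + 20 = -212)
796 + k(L)*B = 796 + 0*(-212) = 796 + 0 = 796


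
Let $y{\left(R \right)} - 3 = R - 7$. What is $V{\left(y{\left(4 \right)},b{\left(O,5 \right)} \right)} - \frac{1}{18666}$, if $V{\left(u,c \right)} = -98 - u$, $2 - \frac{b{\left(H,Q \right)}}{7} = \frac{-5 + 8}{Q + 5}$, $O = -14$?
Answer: $- \frac{1829269}{18666} \approx -98.0$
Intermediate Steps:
$b{\left(H,Q \right)} = 14 - \frac{21}{5 + Q}$ ($b{\left(H,Q \right)} = 14 - 7 \frac{-5 + 8}{Q + 5} = 14 - 7 \frac{3}{5 + Q} = 14 - \frac{21}{5 + Q}$)
$y{\left(R \right)} = -4 + R$ ($y{\left(R \right)} = 3 + \left(R - 7\right) = 3 + \left(-7 + R\right) = -4 + R$)
$V{\left(y{\left(4 \right)},b{\left(O,5 \right)} \right)} - \frac{1}{18666} = \left(-98 - \left(-4 + 4\right)\right) - \frac{1}{18666} = \left(-98 - 0\right) - \frac{1}{18666} = \left(-98 + 0\right) - \frac{1}{18666} = -98 - \frac{1}{18666} = - \frac{1829269}{18666}$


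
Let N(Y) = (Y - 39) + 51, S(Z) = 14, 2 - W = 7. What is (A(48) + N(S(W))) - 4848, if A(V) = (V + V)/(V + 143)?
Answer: -920906/191 ≈ -4821.5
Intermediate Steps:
W = -5 (W = 2 - 1*7 = 2 - 7 = -5)
A(V) = 2*V/(143 + V) (A(V) = (2*V)/(143 + V) = 2*V/(143 + V))
N(Y) = 12 + Y (N(Y) = (-39 + Y) + 51 = 12 + Y)
(A(48) + N(S(W))) - 4848 = (2*48/(143 + 48) + (12 + 14)) - 4848 = (2*48/191 + 26) - 4848 = (2*48*(1/191) + 26) - 4848 = (96/191 + 26) - 4848 = 5062/191 - 4848 = -920906/191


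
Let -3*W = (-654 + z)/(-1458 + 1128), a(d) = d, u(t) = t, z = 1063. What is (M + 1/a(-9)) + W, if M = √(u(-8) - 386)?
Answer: 299/990 + I*√394 ≈ 0.30202 + 19.849*I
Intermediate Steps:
W = 409/990 (W = -(-654 + 1063)/(3*(-1458 + 1128)) = -409/(3*(-330)) = -409*(-1)/(3*330) = -⅓*(-409/330) = 409/990 ≈ 0.41313)
M = I*√394 (M = √(-8 - 386) = √(-394) = I*√394 ≈ 19.849*I)
(M + 1/a(-9)) + W = (I*√394 + 1/(-9)) + 409/990 = (I*√394 - ⅑) + 409/990 = (-⅑ + I*√394) + 409/990 = 299/990 + I*√394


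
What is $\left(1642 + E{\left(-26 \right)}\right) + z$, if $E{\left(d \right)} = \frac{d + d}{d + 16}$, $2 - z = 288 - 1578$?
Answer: $\frac{14696}{5} \approx 2939.2$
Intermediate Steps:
$z = 1292$ ($z = 2 - \left(288 - 1578\right) = 2 - -1290 = 2 + 1290 = 1292$)
$E{\left(d \right)} = \frac{2 d}{16 + d}$
$\left(1642 + E{\left(-26 \right)}\right) + z = \left(1642 + 2 \left(-26\right) \frac{1}{16 - 26}\right) + 1292 = \left(1642 + 2 \left(-26\right) \frac{1}{-10}\right) + 1292 = \left(1642 + 2 \left(-26\right) \left(- \frac{1}{10}\right)\right) + 1292 = \left(1642 + \frac{26}{5}\right) + 1292 = \frac{8236}{5} + 1292 = \frac{14696}{5}$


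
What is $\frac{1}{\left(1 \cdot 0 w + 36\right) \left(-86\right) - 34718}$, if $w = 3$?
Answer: $- \frac{1}{37814} \approx -2.6445 \cdot 10^{-5}$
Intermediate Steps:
$\frac{1}{\left(1 \cdot 0 w + 36\right) \left(-86\right) - 34718} = \frac{1}{\left(1 \cdot 0 \cdot 3 + 36\right) \left(-86\right) - 34718} = \frac{1}{\left(0 \cdot 3 + 36\right) \left(-86\right) - 34718} = \frac{1}{\left(0 + 36\right) \left(-86\right) - 34718} = \frac{1}{36 \left(-86\right) - 34718} = \frac{1}{-3096 - 34718} = \frac{1}{-37814} = - \frac{1}{37814}$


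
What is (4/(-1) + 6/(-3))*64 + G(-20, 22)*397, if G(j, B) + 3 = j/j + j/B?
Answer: -16928/11 ≈ -1538.9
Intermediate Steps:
G(j, B) = -2 + j/B (G(j, B) = -3 + (j/j + j/B) = -3 + (1 + j/B) = -2 + j/B)
(4/(-1) + 6/(-3))*64 + G(-20, 22)*397 = (4/(-1) + 6/(-3))*64 + (-2 - 20/22)*397 = (4*(-1) + 6*(-1/3))*64 + (-2 - 20*1/22)*397 = (-4 - 2)*64 + (-2 - 10/11)*397 = -6*64 - 32/11*397 = -384 - 12704/11 = -16928/11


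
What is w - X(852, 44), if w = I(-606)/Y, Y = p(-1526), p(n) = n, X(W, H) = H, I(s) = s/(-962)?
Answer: -32296567/734006 ≈ -44.000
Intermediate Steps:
I(s) = -s/962 (I(s) = s*(-1/962) = -s/962)
Y = -1526
w = -303/734006 (w = -1/962*(-606)/(-1526) = (303/481)*(-1/1526) = -303/734006 ≈ -0.00041280)
w - X(852, 44) = -303/734006 - 1*44 = -303/734006 - 44 = -32296567/734006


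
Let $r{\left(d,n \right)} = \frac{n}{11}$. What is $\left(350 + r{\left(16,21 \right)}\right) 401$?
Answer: $\frac{1552271}{11} \approx 1.4112 \cdot 10^{5}$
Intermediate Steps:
$r{\left(d,n \right)} = \frac{n}{11}$ ($r{\left(d,n \right)} = n \frac{1}{11} = \frac{n}{11}$)
$\left(350 + r{\left(16,21 \right)}\right) 401 = \left(350 + \frac{1}{11} \cdot 21\right) 401 = \left(350 + \frac{21}{11}\right) 401 = \frac{3871}{11} \cdot 401 = \frac{1552271}{11}$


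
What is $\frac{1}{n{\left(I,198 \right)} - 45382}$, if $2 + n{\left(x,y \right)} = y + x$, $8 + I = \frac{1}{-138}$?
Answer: $- \frac{138}{6236773} \approx -2.2127 \cdot 10^{-5}$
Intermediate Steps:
$I = - \frac{1105}{138}$ ($I = -8 + \frac{1}{-138} = -8 - \frac{1}{138} = - \frac{1105}{138} \approx -8.0072$)
$n{\left(x,y \right)} = -2 + x + y$ ($n{\left(x,y \right)} = -2 + \left(y + x\right) = -2 + \left(x + y\right) = -2 + x + y$)
$\frac{1}{n{\left(I,198 \right)} - 45382} = \frac{1}{\left(-2 - \frac{1105}{138} + 198\right) - 45382} = \frac{1}{\frac{25943}{138} - 45382} = \frac{1}{- \frac{6236773}{138}} = - \frac{138}{6236773}$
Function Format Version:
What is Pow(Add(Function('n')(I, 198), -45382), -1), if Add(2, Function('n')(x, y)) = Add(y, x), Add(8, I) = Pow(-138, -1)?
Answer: Rational(-138, 6236773) ≈ -2.2127e-5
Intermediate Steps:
I = Rational(-1105, 138) (I = Add(-8, Pow(-138, -1)) = Add(-8, Rational(-1, 138)) = Rational(-1105, 138) ≈ -8.0072)
Function('n')(x, y) = Add(-2, x, y) (Function('n')(x, y) = Add(-2, Add(y, x)) = Add(-2, Add(x, y)) = Add(-2, x, y))
Pow(Add(Function('n')(I, 198), -45382), -1) = Pow(Add(Add(-2, Rational(-1105, 138), 198), -45382), -1) = Pow(Add(Rational(25943, 138), -45382), -1) = Pow(Rational(-6236773, 138), -1) = Rational(-138, 6236773)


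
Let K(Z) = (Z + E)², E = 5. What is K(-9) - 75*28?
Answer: -2084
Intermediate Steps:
K(Z) = (5 + Z)² (K(Z) = (Z + 5)² = (5 + Z)²)
K(-9) - 75*28 = (5 - 9)² - 75*28 = (-4)² - 2100 = 16 - 2100 = -2084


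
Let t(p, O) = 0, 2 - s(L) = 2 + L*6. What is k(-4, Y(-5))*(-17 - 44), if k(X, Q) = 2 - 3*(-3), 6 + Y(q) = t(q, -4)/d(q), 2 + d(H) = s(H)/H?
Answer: -671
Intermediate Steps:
s(L) = -6*L (s(L) = 2 - (2 + L*6) = 2 - (2 + 6*L) = 2 + (-2 - 6*L) = -6*L)
d(H) = -8 (d(H) = -2 + (-6*H)/H = -2 - 6 = -8)
Y(q) = -6 (Y(q) = -6 + 0/(-8) = -6 + 0*(-⅛) = -6 + 0 = -6)
k(X, Q) = 11 (k(X, Q) = 2 + 9 = 11)
k(-4, Y(-5))*(-17 - 44) = 11*(-17 - 44) = 11*(-61) = -671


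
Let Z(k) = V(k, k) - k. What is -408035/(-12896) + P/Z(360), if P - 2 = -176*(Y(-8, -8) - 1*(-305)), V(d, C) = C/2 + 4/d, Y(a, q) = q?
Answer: 67276411765/208902304 ≈ 322.05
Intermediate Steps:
V(d, C) = C/2 + 4/d (V(d, C) = C*(½) + 4/d = C/2 + 4/d)
P = -52270 (P = 2 - 176*(-8 - 1*(-305)) = 2 - 176*(-8 + 305) = 2 - 176*297 = 2 - 52272 = -52270)
Z(k) = 4/k - k/2 (Z(k) = (k/2 + 4/k) - k = 4/k - k/2)
-408035/(-12896) + P/Z(360) = -408035/(-12896) - 52270/(4/360 - ½*360) = -408035*(-1/12896) - 52270/(4*(1/360) - 180) = 408035/12896 - 52270/(1/90 - 180) = 408035/12896 - 52270/(-16199/90) = 408035/12896 - 52270*(-90/16199) = 408035/12896 + 4704300/16199 = 67276411765/208902304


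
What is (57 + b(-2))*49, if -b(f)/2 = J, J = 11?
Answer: 1715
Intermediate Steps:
b(f) = -22 (b(f) = -2*11 = -22)
(57 + b(-2))*49 = (57 - 22)*49 = 35*49 = 1715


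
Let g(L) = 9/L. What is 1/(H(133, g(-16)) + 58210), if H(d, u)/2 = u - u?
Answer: 1/58210 ≈ 1.7179e-5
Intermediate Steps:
H(d, u) = 0 (H(d, u) = 2*(u - u) = 2*0 = 0)
1/(H(133, g(-16)) + 58210) = 1/(0 + 58210) = 1/58210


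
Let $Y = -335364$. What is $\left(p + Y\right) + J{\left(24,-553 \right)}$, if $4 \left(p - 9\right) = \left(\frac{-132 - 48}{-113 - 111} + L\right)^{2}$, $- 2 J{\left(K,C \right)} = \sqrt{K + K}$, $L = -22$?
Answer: $- \frac{4205284151}{12544} - 2 \sqrt{3} \approx -3.3525 \cdot 10^{5}$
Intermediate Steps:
$J{\left(K,C \right)} = - \frac{\sqrt{2} \sqrt{K}}{2}$ ($J{\left(K,C \right)} = - \frac{\sqrt{K + K}}{2} = - \frac{\sqrt{2 K}}{2} = - \frac{\sqrt{2} \sqrt{K}}{2}$)
$p = \frac{1521865}{12544}$ ($p = 9 + \frac{\left(\frac{-132 - 48}{-113 - 111} - 22\right)^{2}}{4} = 9 + \frac{\left(- \frac{180}{-224} - 22\right)^{2}}{4} = 9 + \frac{\left(\left(-180\right) \left(- \frac{1}{224}\right) - 22\right)^{2}}{4} = 9 + \frac{\left(\frac{45}{56} - 22\right)^{2}}{4} = 9 + \frac{\left(- \frac{1187}{56}\right)^{2}}{4} = 9 + \frac{1}{4} \cdot \frac{1408969}{3136} = 9 + \frac{1408969}{12544} = \frac{1521865}{12544} \approx 121.32$)
$\left(p + Y\right) + J{\left(24,-553 \right)} = \left(\frac{1521865}{12544} - 335364\right) - \frac{\sqrt{2} \sqrt{24}}{2} = - \frac{4205284151}{12544} - \frac{\sqrt{2} \cdot 2 \sqrt{6}}{2} = - \frac{4205284151}{12544} - 2 \sqrt{3}$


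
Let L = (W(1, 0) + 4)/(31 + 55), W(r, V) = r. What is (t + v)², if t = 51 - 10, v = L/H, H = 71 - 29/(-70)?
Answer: 77676231081744/46206511849 ≈ 1681.1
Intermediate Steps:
H = 4999/70 (H = 71 - 29*(-1/70) = 71 + 29/70 = 4999/70 ≈ 71.414)
L = 5/86 (L = (1 + 4)/(31 + 55) = 5/86 ≈ 0.058140)
v = 175/214957 (v = 5/(86*(4999/70)) = (5/86)*(70/4999) = 175/214957 ≈ 0.00081412)
t = 41
(t + v)² = (41 + 175/214957)² = (8813412/214957)² = 77676231081744/46206511849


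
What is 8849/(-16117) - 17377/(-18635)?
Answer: 115163994/300340295 ≈ 0.38344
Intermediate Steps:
8849/(-16117) - 17377/(-18635) = 8849*(-1/16117) - 17377*(-1/18635) = -8849/16117 + 17377/18635 = 115163994/300340295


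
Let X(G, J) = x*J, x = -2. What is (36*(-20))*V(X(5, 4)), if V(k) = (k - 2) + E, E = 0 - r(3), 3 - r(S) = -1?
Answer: 10080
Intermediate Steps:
r(S) = 4 (r(S) = 3 - 1*(-1) = 3 + 1 = 4)
X(G, J) = -2*J
E = -4 (E = 0 - 1*4 = 0 - 4 = -4)
V(k) = -6 + k (V(k) = (k - 2) - 4 = (-2 + k) - 4 = -6 + k)
(36*(-20))*V(X(5, 4)) = (36*(-20))*(-6 - 2*4) = -720*(-6 - 8) = -720*(-14) = 10080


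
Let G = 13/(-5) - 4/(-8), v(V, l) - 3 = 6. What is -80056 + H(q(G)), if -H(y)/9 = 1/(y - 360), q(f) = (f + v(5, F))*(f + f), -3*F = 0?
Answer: -173000966/2161 ≈ -80056.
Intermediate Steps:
F = 0 (F = -1/3*0 = 0)
v(V, l) = 9 (v(V, l) = 3 + 6 = 9)
G = -21/10 (G = 13*(-1/5) - 4*(-1/8) = -13/5 + 1/2 = -21/10 ≈ -2.1000)
q(f) = 2*f*(9 + f) (q(f) = (f + 9)*(f + f) = (9 + f)*(2*f) = 2*f*(9 + f))
H(y) = -9/(-360 + y) (H(y) = -9/(y - 360) = -9/(-360 + y))
-80056 + H(q(G)) = -80056 - 9/(-360 + 2*(-21/10)*(9 - 21/10)) = -80056 - 9/(-360 + 2*(-21/10)*(69/10)) = -80056 - 9/(-360 - 1449/50) = -80056 - 9/(-19449/50) = -80056 - 9*(-50/19449) = -80056 + 50/2161 = -173000966/2161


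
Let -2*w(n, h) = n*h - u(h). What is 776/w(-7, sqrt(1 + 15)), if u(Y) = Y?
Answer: 97/2 ≈ 48.500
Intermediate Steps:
w(n, h) = h/2 - h*n/2 (w(n, h) = -(n*h - h)/2 = -(h*n - h)/2 = -(-h + h*n)/2 = h/2 - h*n/2)
776/w(-7, sqrt(1 + 15)) = 776/((sqrt(1 + 15)*(1 - 1*(-7))/2)) = 776/((sqrt(16)*(1 + 7)/2)) = 776/(((1/2)*4*8)) = 776/16 = 776*(1/16) = 97/2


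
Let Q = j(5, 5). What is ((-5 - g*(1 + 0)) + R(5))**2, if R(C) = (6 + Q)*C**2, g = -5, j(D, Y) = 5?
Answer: 75625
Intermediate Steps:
Q = 5
R(C) = 11*C**2 (R(C) = (6 + 5)*C**2 = 11*C**2)
((-5 - g*(1 + 0)) + R(5))**2 = ((-5 - (-5)*(1 + 0)) + 11*5**2)**2 = ((-5 - (-5)) + 11*25)**2 = ((-5 - 1*(-5)) + 275)**2 = ((-5 + 5) + 275)**2 = (0 + 275)**2 = 275**2 = 75625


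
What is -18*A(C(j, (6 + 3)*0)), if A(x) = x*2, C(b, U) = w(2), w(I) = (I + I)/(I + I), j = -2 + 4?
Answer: -36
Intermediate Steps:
j = 2
w(I) = 1 (w(I) = (2*I)/((2*I)) = (2*I)*(1/(2*I)) = 1)
C(b, U) = 1
A(x) = 2*x
-18*A(C(j, (6 + 3)*0)) = -36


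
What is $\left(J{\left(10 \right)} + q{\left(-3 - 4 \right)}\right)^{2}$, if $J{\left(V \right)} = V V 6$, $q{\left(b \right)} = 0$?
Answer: $360000$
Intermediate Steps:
$J{\left(V \right)} = 6 V^{2}$ ($J{\left(V \right)} = V^{2} \cdot 6 = 6 V^{2}$)
$\left(J{\left(10 \right)} + q{\left(-3 - 4 \right)}\right)^{2} = \left(6 \cdot 10^{2} + 0\right)^{2} = \left(6 \cdot 100 + 0\right)^{2} = \left(600 + 0\right)^{2} = 600^{2} = 360000$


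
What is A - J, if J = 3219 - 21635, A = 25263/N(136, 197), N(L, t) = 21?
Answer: 19619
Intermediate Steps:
A = 1203 (A = 25263/21 = 25263*(1/21) = 1203)
J = -18416
A - J = 1203 - 1*(-18416) = 1203 + 18416 = 19619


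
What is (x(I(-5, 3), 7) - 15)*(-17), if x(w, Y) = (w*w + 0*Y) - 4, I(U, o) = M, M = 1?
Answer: 306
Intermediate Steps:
I(U, o) = 1
x(w, Y) = -4 + w² (x(w, Y) = (w² + 0) - 4 = w² - 4 = -4 + w²)
(x(I(-5, 3), 7) - 15)*(-17) = ((-4 + 1²) - 15)*(-17) = ((-4 + 1) - 15)*(-17) = (-3 - 15)*(-17) = -18*(-17) = 306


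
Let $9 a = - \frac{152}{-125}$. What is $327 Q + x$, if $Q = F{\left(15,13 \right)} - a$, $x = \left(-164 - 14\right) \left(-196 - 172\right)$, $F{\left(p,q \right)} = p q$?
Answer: $\frac{48459307}{375} \approx 1.2922 \cdot 10^{5}$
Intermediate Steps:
$a = \frac{152}{1125}$ ($a = \frac{\left(-152\right) \frac{1}{-125}}{9} = \frac{\left(-152\right) \left(- \frac{1}{125}\right)}{9} = \frac{1}{9} \cdot \frac{152}{125} = \frac{152}{1125} \approx 0.13511$)
$x = 65504$ ($x = \left(-178\right) \left(-368\right) = 65504$)
$Q = \frac{219223}{1125}$ ($Q = 15 \cdot 13 - \frac{152}{1125} = 195 - \frac{152}{1125} = \frac{219223}{1125} \approx 194.86$)
$327 Q + x = 327 \cdot \frac{219223}{1125} + 65504 = \frac{23895307}{375} + 65504 = \frac{48459307}{375}$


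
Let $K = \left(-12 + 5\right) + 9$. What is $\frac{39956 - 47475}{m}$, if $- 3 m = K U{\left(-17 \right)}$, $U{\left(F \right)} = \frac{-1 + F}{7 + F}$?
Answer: $\frac{37595}{6} \approx 6265.8$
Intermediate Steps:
$K = 2$ ($K = -7 + 9 = 2$)
$U{\left(F \right)} = \frac{-1 + F}{7 + F}$
$m = - \frac{6}{5}$ ($m = - \frac{2 \frac{-1 - 17}{7 - 17}}{3} = - \frac{2 \frac{1}{-10} \left(-18\right)}{3} = - \frac{2 \left(\left(- \frac{1}{10}\right) \left(-18\right)\right)}{3} = - \frac{2 \cdot \frac{9}{5}}{3} = \left(- \frac{1}{3}\right) \frac{18}{5} = - \frac{6}{5} \approx -1.2$)
$\frac{39956 - 47475}{m} = \frac{39956 - 47475}{- \frac{6}{5}} = \left(-7519\right) \left(- \frac{5}{6}\right) = \frac{37595}{6}$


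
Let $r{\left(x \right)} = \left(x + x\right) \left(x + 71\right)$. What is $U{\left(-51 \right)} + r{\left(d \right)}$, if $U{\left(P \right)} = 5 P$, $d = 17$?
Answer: $2737$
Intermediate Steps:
$r{\left(x \right)} = 2 x \left(71 + x\right)$
$U{\left(-51 \right)} + r{\left(d \right)} = 5 \left(-51\right) + 2 \cdot 17 \left(71 + 17\right) = -255 + 2 \cdot 17 \cdot 88 = -255 + 2992 = 2737$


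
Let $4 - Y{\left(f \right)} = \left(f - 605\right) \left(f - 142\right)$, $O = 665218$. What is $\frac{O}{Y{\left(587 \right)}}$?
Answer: $\frac{332609}{4007} \approx 83.007$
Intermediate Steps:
$Y{\left(f \right)} = 4 - \left(-605 + f\right) \left(-142 + f\right)$ ($Y{\left(f \right)} = 4 - \left(f - 605\right) \left(f - 142\right) = 4 - \left(-605 + f\right) \left(-142 + f\right)$)
$\frac{O}{Y{\left(587 \right)}} = \frac{665218}{-85906 - 587^{2} + 747 \cdot 587} = \frac{665218}{-85906 - 344569 + 438489} = \frac{665218}{8014} = 665218 \cdot \frac{1}{8014} = \frac{332609}{4007}$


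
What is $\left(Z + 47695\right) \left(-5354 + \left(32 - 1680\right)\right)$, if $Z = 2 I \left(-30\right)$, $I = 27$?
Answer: $-322617150$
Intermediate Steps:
$Z = -1620$ ($Z = 2 \cdot 27 \left(-30\right) = 54 \left(-30\right) = -1620$)
$\left(Z + 47695\right) \left(-5354 + \left(32 - 1680\right)\right) = \left(-1620 + 47695\right) \left(-5354 + \left(32 - 1680\right)\right) = 46075 \left(-5354 + \left(32 - 1680\right)\right) = 46075 \left(-5354 - 1648\right) = 46075 \left(-7002\right) = -322617150$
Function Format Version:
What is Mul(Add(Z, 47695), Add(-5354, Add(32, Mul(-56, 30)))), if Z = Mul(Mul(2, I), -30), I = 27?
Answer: -322617150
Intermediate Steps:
Z = -1620 (Z = Mul(Mul(2, 27), -30) = Mul(54, -30) = -1620)
Mul(Add(Z, 47695), Add(-5354, Add(32, Mul(-56, 30)))) = Mul(Add(-1620, 47695), Add(-5354, Add(32, Mul(-56, 30)))) = Mul(46075, Add(-5354, Add(32, -1680))) = Mul(46075, Add(-5354, -1648)) = Mul(46075, -7002) = -322617150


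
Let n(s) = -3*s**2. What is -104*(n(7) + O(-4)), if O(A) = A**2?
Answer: 13624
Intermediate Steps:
-104*(n(7) + O(-4)) = -104*(-3*7**2 + (-4)**2) = -104*(-3*49 + 16) = -104*(-147 + 16) = -104*(-131) = 13624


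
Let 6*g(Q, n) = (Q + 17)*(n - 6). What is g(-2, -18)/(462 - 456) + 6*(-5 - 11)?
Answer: -106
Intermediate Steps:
g(Q, n) = (-6 + n)*(17 + Q)/6 (g(Q, n) = ((Q + 17)*(n - 6))/6 = ((17 + Q)*(-6 + n))/6 = ((-6 + n)*(17 + Q))/6 = (-6 + n)*(17 + Q)/6)
g(-2, -18)/(462 - 456) + 6*(-5 - 11) = (-17 - 1*(-2) + (17/6)*(-18) + (⅙)*(-2)*(-18))/(462 - 456) + 6*(-5 - 11) = (-17 + 2 - 51 + 6)/6 + 6*(-16) = -60*⅙ - 96 = -10 - 96 = -106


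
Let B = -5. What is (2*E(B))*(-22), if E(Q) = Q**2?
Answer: -1100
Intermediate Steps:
(2*E(B))*(-22) = (2*(-5)**2)*(-22) = (2*25)*(-22) = 50*(-22) = -1100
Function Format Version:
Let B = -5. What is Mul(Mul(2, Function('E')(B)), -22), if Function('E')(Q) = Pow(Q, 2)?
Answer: -1100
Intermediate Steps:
Mul(Mul(2, Function('E')(B)), -22) = Mul(Mul(2, Pow(-5, 2)), -22) = Mul(Mul(2, 25), -22) = Mul(50, -22) = -1100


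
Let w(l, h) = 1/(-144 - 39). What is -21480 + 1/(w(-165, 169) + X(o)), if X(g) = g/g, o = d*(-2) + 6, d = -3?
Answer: -3909177/182 ≈ -21479.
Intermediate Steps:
w(l, h) = -1/183 (w(l, h) = 1/(-183) = -1/183)
o = 12 (o = -3*(-2) + 6 = 6 + 6 = 12)
X(g) = 1
-21480 + 1/(w(-165, 169) + X(o)) = -21480 + 1/(-1/183 + 1) = -21480 + 1/(182/183) = -21480 + 183/182 = -3909177/182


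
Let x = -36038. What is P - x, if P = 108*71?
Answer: 43706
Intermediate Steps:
P = 7668
P - x = 7668 - 1*(-36038) = 7668 + 36038 = 43706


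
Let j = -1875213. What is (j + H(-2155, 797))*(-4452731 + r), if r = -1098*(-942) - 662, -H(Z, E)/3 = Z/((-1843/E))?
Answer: 11834007300818628/1843 ≈ 6.4211e+12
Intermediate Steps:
H(Z, E) = 3*E*Z/1843 (H(Z, E) = -3*Z/((-1843/E)) = -3*Z*(-E/1843) = -(-3)*E*Z/1843 = 3*E*Z/1843)
r = 1033654 (r = 1034316 - 662 = 1033654)
(j + H(-2155, 797))*(-4452731 + r) = (-1875213 + (3/1843)*797*(-2155))*(-4452731 + 1033654) = (-1875213 - 5152605/1843)*(-3419077) = -3461170164/1843*(-3419077) = 11834007300818628/1843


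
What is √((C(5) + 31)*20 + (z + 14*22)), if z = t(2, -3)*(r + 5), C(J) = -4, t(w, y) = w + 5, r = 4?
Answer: √911 ≈ 30.183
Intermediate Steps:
t(w, y) = 5 + w
z = 63 (z = (5 + 2)*(4 + 5) = 7*9 = 63)
√((C(5) + 31)*20 + (z + 14*22)) = √((-4 + 31)*20 + (63 + 14*22)) = √(27*20 + (63 + 308)) = √(540 + 371) = √911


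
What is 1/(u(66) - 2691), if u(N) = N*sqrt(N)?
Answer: -299/772665 - 22*sqrt(66)/2317995 ≈ -0.00046408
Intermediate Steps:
u(N) = N**(3/2)
1/(u(66) - 2691) = 1/(66**(3/2) - 2691) = 1/(66*sqrt(66) - 2691) = 1/(-2691 + 66*sqrt(66))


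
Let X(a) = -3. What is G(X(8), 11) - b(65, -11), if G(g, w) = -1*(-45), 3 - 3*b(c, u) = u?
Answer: 121/3 ≈ 40.333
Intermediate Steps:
b(c, u) = 1 - u/3
G(g, w) = 45
G(X(8), 11) - b(65, -11) = 45 - (1 - 1/3*(-11)) = 45 - (1 + 11/3) = 45 - 1*14/3 = 45 - 14/3 = 121/3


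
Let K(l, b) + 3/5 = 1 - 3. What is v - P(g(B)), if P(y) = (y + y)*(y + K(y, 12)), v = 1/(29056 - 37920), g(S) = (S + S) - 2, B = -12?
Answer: -65912709/44320 ≈ -1487.2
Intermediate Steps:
g(S) = -2 + 2*S (g(S) = 2*S - 2 = -2 + 2*S)
K(l, b) = -13/5 (K(l, b) = -3/5 + (1 - 3) = -3/5 - 2 = -13/5)
v = -1/8864 (v = 1/(-8864) = -1/8864 ≈ -0.00011282)
P(y) = 2*y*(-13/5 + y) (P(y) = (y + y)*(y - 13/5) = (2*y)*(-13/5 + y) = 2*y*(-13/5 + y))
v - P(g(B)) = -1/8864 - 2*(-2 + 2*(-12))*(-13 + 5*(-2 + 2*(-12)))/5 = -1/8864 - 2*(-2 - 24)*(-13 + 5*(-2 - 24))/5 = -1/8864 - 2*(-26)*(-13 + 5*(-26))/5 = -1/8864 - 2*(-26)*(-13 - 130)/5 = -1/8864 - 2*(-26)*(-143)/5 = -1/8864 - 1*7436/5 = -1/8864 - 7436/5 = -65912709/44320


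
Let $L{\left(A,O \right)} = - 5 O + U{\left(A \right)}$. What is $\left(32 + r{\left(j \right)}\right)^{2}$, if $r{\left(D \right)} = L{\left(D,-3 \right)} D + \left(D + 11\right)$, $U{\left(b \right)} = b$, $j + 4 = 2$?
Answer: $225$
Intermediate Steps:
$j = -2$ ($j = -4 + 2 = -2$)
$L{\left(A,O \right)} = A - 5 O$ ($L{\left(A,O \right)} = - 5 O + A = A - 5 O$)
$r{\left(D \right)} = 11 + D + D \left(15 + D\right)$ ($r{\left(D \right)} = \left(D - -15\right) D + \left(D + 11\right) = \left(D + 15\right) D + \left(11 + D\right) = \left(15 + D\right) D + \left(11 + D\right) = D \left(15 + D\right) + \left(11 + D\right) = 11 + D + D \left(15 + D\right)$)
$\left(32 + r{\left(j \right)}\right)^{2} = \left(32 - \left(-9 + 2 \left(15 - 2\right)\right)\right)^{2} = \left(32 - 17\right)^{2} = 15^{2} = 225$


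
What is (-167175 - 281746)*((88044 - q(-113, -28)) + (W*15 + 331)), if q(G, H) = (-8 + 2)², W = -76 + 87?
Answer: -39731304184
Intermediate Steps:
W = 11
q(G, H) = 36 (q(G, H) = (-6)² = 36)
(-167175 - 281746)*((88044 - q(-113, -28)) + (W*15 + 331)) = (-167175 - 281746)*((88044 - 1*36) + (11*15 + 331)) = -448921*((88044 - 36) + (165 + 331)) = -448921*(88008 + 496) = -448921*88504 = -39731304184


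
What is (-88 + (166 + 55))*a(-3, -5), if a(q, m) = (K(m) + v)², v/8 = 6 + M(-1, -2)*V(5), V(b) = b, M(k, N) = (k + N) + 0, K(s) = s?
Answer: 788557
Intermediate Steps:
M(k, N) = N + k (M(k, N) = (N + k) + 0 = N + k)
v = -72 (v = 8*(6 + (-2 - 1)*5) = 8*(6 - 3*5) = 8*(6 - 15) = 8*(-9) = -72)
a(q, m) = (-72 + m)² (a(q, m) = (m - 72)² = (-72 + m)²)
(-88 + (166 + 55))*a(-3, -5) = (-88 + (166 + 55))*(-72 - 5)² = (-88 + 221)*(-77)² = 133*5929 = 788557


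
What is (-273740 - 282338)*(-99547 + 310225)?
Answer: -117153400884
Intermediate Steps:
(-273740 - 282338)*(-99547 + 310225) = -556078*210678 = -117153400884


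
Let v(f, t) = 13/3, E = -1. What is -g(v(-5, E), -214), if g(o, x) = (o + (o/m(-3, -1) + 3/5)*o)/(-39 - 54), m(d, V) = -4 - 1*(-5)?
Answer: 1157/4185 ≈ 0.27646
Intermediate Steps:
m(d, V) = 1 (m(d, V) = -4 + 5 = 1)
v(f, t) = 13/3 (v(f, t) = 13*(⅓) = 13/3)
g(o, x) = -o/93 - o*(⅗ + o)/93 (g(o, x) = (o + (o/1 + 3/5)*o)/(-39 - 54) = (o + (o*1 + 3*(⅕))*o)/(-93) = (o + (o + ⅗)*o)*(-1/93) = (o + (⅗ + o)*o)*(-1/93) = (o + o*(⅗ + o))*(-1/93) = -o/93 - o*(⅗ + o)/93)
-g(v(-5, E), -214) = -13*(-8 - 5*13/3)/(465*3) = -13*(-8 - 65/3)/(465*3) = -13*(-89)/(465*3*3) = -1*(-1157/4185) = 1157/4185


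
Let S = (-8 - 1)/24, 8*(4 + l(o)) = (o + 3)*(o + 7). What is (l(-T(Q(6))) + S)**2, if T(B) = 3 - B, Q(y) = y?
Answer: 625/64 ≈ 9.7656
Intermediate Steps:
l(o) = -4 + (3 + o)*(7 + o)/8 (l(o) = -4 + ((o + 3)*(o + 7))/8 = -4 + ((3 + o)*(7 + o))/8 = -4 + (3 + o)*(7 + o)/8)
S = -3/8 (S = -9*1/24 = -3/8 ≈ -0.37500)
(l(-T(Q(6))) + S)**2 = ((-11/8 + (-(3 - 1*6))**2/8 + 5*(-(3 - 1*6))/4) - 3/8)**2 = ((-11/8 + (-(3 - 6))**2/8 + 5*(-(3 - 6))/4) - 3/8)**2 = ((-11/8 + (-1*(-3))**2/8 + 5*(-1*(-3))/4) - 3/8)**2 = ((-11/8 + (1/8)*3**2 + (5/4)*3) - 3/8)**2 = ((-11/8 + (1/8)*9 + 15/4) - 3/8)**2 = ((-11/8 + 9/8 + 15/4) - 3/8)**2 = (7/2 - 3/8)**2 = (25/8)**2 = 625/64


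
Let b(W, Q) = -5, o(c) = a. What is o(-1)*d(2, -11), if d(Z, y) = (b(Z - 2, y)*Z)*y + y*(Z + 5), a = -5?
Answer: -165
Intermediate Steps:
o(c) = -5
d(Z, y) = y*(5 + Z) - 5*Z*y (d(Z, y) = (-5*Z)*y + y*(Z + 5) = -5*Z*y + y*(5 + Z) = y*(5 + Z) - 5*Z*y)
o(-1)*d(2, -11) = -(-55)*(5 - 4*2) = -(-55)*(5 - 8) = -(-55)*(-3) = -5*33 = -165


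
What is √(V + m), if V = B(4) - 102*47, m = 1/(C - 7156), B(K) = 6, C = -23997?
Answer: I*√4646799081445/31153 ≈ 69.195*I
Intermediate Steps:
m = -1/31153 (m = 1/(-23997 - 7156) = 1/(-31153) = -1/31153 ≈ -3.2100e-5)
V = -4788 (V = 6 - 102*47 = 6 - 4794 = -4788)
√(V + m) = √(-4788 - 1/31153) = √(-149160565/31153) = I*√4646799081445/31153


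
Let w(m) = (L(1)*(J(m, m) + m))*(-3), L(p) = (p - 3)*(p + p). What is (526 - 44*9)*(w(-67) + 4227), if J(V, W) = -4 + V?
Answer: 334230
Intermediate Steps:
L(p) = 2*p*(-3 + p) (L(p) = (-3 + p)*(2*p) = 2*p*(-3 + p))
w(m) = -48 + 24*m (w(m) = ((2*1*(-3 + 1))*((-4 + m) + m))*(-3) = ((2*1*(-2))*(-4 + 2*m))*(-3) = -4*(-4 + 2*m)*(-3) = (16 - 8*m)*(-3) = -48 + 24*m)
(526 - 44*9)*(w(-67) + 4227) = (526 - 44*9)*((-48 + 24*(-67)) + 4227) = (526 - 396)*((-48 - 1608) + 4227) = 130*(-1656 + 4227) = 130*2571 = 334230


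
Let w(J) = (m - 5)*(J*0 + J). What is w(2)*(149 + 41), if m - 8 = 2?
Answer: 1900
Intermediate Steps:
m = 10 (m = 8 + 2 = 10)
w(J) = 5*J (w(J) = (10 - 5)*(J*0 + J) = 5*(0 + J) = 5*J)
w(2)*(149 + 41) = (5*2)*(149 + 41) = 10*190 = 1900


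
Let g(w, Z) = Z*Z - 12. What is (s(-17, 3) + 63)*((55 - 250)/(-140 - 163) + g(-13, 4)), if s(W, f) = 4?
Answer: 31423/101 ≈ 311.12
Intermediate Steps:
g(w, Z) = -12 + Z**2 (g(w, Z) = Z**2 - 12 = -12 + Z**2)
(s(-17, 3) + 63)*((55 - 250)/(-140 - 163) + g(-13, 4)) = (4 + 63)*((55 - 250)/(-140 - 163) + (-12 + 4**2)) = 67*(-195/(-303) + (-12 + 16)) = 67*(-195*(-1/303) + 4) = 67*(65/101 + 4) = 67*(469/101) = 31423/101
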